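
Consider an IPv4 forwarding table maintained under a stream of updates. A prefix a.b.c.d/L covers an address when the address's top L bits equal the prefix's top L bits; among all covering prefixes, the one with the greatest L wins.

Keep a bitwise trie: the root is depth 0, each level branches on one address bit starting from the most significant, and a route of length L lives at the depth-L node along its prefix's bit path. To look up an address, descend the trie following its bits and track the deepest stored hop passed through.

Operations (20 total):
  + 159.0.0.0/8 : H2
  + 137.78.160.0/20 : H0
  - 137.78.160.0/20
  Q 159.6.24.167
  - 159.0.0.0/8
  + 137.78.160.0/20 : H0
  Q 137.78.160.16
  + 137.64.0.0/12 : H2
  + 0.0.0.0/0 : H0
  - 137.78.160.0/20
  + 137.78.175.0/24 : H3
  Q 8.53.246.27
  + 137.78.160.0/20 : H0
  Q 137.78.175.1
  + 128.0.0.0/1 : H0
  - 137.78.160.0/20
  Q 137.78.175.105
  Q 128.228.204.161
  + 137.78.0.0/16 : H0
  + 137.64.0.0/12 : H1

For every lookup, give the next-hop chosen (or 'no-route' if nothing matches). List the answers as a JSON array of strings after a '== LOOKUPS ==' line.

Process each operation:
  add 159.0.0.0/8 -> H2 at depth 8
  add 137.78.160.0/20 -> H0 at depth 20
  - 137.78.160.0/20 clear@20
  Q 159.6.24.167: descend 10011111 ; hops seen [H2] ; pick H2
  - 159.0.0.0/8 clear@8
  add 137.78.160.0/20 -> H0 at depth 20
  Q 137.78.160.16: descend 10001001010011101010 ; hops seen [H0] ; pick H0
  add 137.64.0.0/12 -> H2 at depth 12
  add 0.0.0.0/0 -> H0 at depth 0
  - 137.78.160.0/20 clear@20
  add 137.78.175.0/24 -> H3 at depth 24
  Q 8.53.246.27: descend ε ; hops seen [H0] ; pick H0
  add 137.78.160.0/20 -> H0 at depth 20
  Q 137.78.175.1: descend 100010010100111010101111 ; hops seen [H0,H2,H0,H3] ; pick H3
  add 128.0.0.0/1 -> H0 at depth 1
  - 137.78.160.0/20 clear@20
  Q 137.78.175.105: descend 100010010100111010101111 ; hops seen [H0,H0,H2,H3] ; pick H3
  Q 128.228.204.161: descend 1000 ; hops seen [H0,H0] ; pick H0
  add 137.78.0.0/16 -> H0 at depth 16
  add 137.64.0.0/12 -> H1 at depth 12

== LOOKUPS ==
["H2","H0","H0","H3","H3","H0"]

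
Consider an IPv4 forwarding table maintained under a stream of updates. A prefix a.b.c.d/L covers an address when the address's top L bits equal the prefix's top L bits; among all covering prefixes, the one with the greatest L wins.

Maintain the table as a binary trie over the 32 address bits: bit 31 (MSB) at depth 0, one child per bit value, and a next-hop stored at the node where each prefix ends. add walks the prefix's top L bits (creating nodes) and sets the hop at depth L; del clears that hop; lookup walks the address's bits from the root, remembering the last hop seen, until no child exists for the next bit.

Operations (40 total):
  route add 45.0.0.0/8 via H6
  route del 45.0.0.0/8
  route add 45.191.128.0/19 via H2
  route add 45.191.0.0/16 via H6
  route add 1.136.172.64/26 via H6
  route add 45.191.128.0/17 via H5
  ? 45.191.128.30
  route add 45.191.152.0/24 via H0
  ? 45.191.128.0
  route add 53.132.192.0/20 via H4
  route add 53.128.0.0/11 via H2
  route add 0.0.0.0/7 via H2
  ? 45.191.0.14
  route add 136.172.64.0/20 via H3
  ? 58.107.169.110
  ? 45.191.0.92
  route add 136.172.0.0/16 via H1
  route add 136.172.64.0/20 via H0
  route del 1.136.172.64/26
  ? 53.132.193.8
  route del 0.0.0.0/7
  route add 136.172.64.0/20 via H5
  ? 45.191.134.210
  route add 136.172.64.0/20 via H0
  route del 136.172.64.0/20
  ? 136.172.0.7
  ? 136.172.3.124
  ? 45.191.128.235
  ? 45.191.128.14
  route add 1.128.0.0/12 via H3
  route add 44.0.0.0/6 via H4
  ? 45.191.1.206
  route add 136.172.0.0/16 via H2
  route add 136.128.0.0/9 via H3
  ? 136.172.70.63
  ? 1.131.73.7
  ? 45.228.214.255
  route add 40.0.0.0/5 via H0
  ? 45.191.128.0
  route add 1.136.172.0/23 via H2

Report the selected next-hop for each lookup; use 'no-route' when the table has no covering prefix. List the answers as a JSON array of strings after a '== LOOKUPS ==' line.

Process each operation:
  add 45.0.0.0/8 -> H6 at depth 8
  - 45.0.0.0/8 clear@8
  add 45.191.128.0/19 -> H2 at depth 19
  add 45.191.0.0/16 -> H6 at depth 16
  add 1.136.172.64/26 -> H6 at depth 26
  add 45.191.128.0/17 -> H5 at depth 17
  Q 45.191.128.30: descend 0010110110111111100 ; hops seen [H6,H5,H2] ; pick H2
  add 45.191.152.0/24 -> H0 at depth 24
  Q 45.191.128.0: descend 0010110110111111100 ; hops seen [H6,H5,H2] ; pick H2
  add 53.132.192.0/20 -> H4 at depth 20
  add 53.128.0.0/11 -> H2 at depth 11
  add 0.0.0.0/7 -> H2 at depth 7
  Q 45.191.0.14: descend 0010110110111111 ; hops seen [H6] ; pick H6
  add 136.172.64.0/20 -> H3 at depth 20
  Q 58.107.169.110: descend 0011 ; hops seen [∅] ; pick no-route
  Q 45.191.0.92: descend 0010110110111111 ; hops seen [H6] ; pick H6
  add 136.172.0.0/16 -> H1 at depth 16
  add 136.172.64.0/20 -> H0 at depth 20
  - 1.136.172.64/26 clear@26
  Q 53.132.193.8: descend 00110101100001001100 ; hops seen [H2,H4] ; pick H4
  - 0.0.0.0/7 clear@7
  add 136.172.64.0/20 -> H5 at depth 20
  Q 45.191.134.210: descend 0010110110111111100 ; hops seen [H6,H5,H2] ; pick H2
  add 136.172.64.0/20 -> H0 at depth 20
  - 136.172.64.0/20 clear@20
  Q 136.172.0.7: descend 10001000101011000 ; hops seen [H1] ; pick H1
  Q 136.172.3.124: descend 10001000101011000 ; hops seen [H1] ; pick H1
  Q 45.191.128.235: descend 0010110110111111100 ; hops seen [H6,H5,H2] ; pick H2
  Q 45.191.128.14: descend 0010110110111111100 ; hops seen [H6,H5,H2] ; pick H2
  add 1.128.0.0/12 -> H3 at depth 12
  add 44.0.0.0/6 -> H4 at depth 6
  Q 45.191.1.206: descend 0010110110111111 ; hops seen [H4,H6] ; pick H6
  add 136.172.0.0/16 -> H2 at depth 16
  add 136.128.0.0/9 -> H3 at depth 9
  Q 136.172.70.63: descend 10001000101011000100 ; hops seen [H3,H2] ; pick H2
  Q 1.131.73.7: descend 000000011000 ; hops seen [H3] ; pick H3
  Q 45.228.214.255: descend 001011011 ; hops seen [H4] ; pick H4
  add 40.0.0.0/5 -> H0 at depth 5
  Q 45.191.128.0: descend 0010110110111111100 ; hops seen [H0,H4,H6,H5,H2] ; pick H2
  add 1.136.172.0/23 -> H2 at depth 23

== LOOKUPS ==
["H2","H2","H6","no-route","H6","H4","H2","H1","H1","H2","H2","H6","H2","H3","H4","H2"]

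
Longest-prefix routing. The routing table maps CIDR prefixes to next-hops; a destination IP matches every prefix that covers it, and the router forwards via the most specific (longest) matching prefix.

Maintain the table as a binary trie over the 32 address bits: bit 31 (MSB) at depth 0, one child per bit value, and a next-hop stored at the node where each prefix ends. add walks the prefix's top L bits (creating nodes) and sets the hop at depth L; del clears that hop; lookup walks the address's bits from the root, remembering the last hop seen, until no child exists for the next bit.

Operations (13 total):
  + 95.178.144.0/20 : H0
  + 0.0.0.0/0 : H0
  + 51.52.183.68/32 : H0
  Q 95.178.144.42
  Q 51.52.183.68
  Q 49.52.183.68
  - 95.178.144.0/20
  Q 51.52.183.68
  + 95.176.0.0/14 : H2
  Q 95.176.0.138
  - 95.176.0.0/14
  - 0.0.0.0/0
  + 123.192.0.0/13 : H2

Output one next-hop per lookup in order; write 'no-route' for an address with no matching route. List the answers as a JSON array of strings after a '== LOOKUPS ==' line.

Trace:
  + 95.178.144.0/20 (H0) depth=20
  + 0.0.0.0/0 (H0) depth=0
  + 51.52.183.68/32 (H0) depth=32
  ? 95.178.144.42  path d0:H0→d1:-→d2:-→d3:-→d4:-→d5:-→d6:-→d7:-→d8:-→d9:-→d10:-→d11:-→d12:-→d13:-→d14:-→d15:-→d16:-→d17:-→d18:-→d19:-→d20:H0  best=H0
  ? 51.52.183.68  path d0:H0→d1:-→d2:-→d3:-→d4:-→d5:-→d6:-→d7:-→d8:-→d9:-→d10:-→d11:-→d12:-→d13:-→d14:-→d15:-→d16:-→d17:-→d18:-→d19:-→d20:-→d21:-→d22:-→d23:-→d24:-→d25:-→d26:-→d27:-→d28:-→d29:-→d30:-→d31:-→d32:H0  best=H0
  ? 49.52.183.68  path d0:H0→d1:-→d2:-→d3:-→d4:-→d5:-→d6:-  best=H0
  - 95.178.144.0/20 clear@20
  ? 51.52.183.68  path d0:H0→d1:-→d2:-→d3:-→d4:-→d5:-→d6:-→d7:-→d8:-→d9:-→d10:-→d11:-→d12:-→d13:-→d14:-→d15:-→d16:-→d17:-→d18:-→d19:-→d20:-→d21:-→d22:-→d23:-→d24:-→d25:-→d26:-→d27:-→d28:-→d29:-→d30:-→d31:-→d32:H0  best=H0
  + 95.176.0.0/14 (H2) depth=14
  ? 95.176.0.138  path d0:H0→d1:-→d2:-→d3:-→d4:-→d5:-→d6:-→d7:-→d8:-→d9:-→d10:-→d11:-→d12:-→d13:-→d14:H2  best=H2
  - 95.176.0.0/14 clear@14
  - 0.0.0.0/0 clear@0
  + 123.192.0.0/13 (H2) depth=13

== LOOKUPS ==
["H0","H0","H0","H0","H2"]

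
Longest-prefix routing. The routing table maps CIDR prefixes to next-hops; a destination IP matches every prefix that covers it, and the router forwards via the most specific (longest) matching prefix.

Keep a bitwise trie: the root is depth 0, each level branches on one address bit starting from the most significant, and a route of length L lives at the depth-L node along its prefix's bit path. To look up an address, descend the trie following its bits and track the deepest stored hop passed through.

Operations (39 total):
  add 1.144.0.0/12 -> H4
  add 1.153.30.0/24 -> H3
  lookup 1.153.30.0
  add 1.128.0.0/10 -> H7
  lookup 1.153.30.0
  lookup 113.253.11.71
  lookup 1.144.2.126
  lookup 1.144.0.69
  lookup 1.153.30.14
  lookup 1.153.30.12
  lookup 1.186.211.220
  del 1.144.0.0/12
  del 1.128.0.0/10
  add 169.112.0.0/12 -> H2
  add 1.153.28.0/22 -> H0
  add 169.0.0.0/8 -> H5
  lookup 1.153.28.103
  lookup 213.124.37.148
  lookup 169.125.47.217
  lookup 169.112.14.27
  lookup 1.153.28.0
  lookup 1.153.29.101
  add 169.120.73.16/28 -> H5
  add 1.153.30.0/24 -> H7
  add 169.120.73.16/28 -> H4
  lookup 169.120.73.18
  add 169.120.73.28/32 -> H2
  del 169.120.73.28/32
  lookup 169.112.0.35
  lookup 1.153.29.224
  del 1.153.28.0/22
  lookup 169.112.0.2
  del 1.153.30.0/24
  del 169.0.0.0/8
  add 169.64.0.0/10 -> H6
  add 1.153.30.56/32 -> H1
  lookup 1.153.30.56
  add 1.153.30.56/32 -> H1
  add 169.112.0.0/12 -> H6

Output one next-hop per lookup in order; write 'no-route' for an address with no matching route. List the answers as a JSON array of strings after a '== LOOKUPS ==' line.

Trace:
  add 1.144.0.0/12 -> H4 at depth 12
  add 1.153.30.0/24 -> H3 at depth 24
  Q 1.153.30.0: descend 000000011001100100011110 ; hops seen [H4,H3] ; pick H3
  add 1.128.0.0/10 -> H7 at depth 10
  Q 1.153.30.0: descend 000000011001100100011110 ; hops seen [H7,H4,H3] ; pick H3
  Q 113.253.11.71: descend 0 ; hops seen [∅] ; pick no-route
  Q 1.144.2.126: descend 000000011001 ; hops seen [H7,H4] ; pick H4
  Q 1.144.0.69: descend 000000011001 ; hops seen [H7,H4] ; pick H4
  Q 1.153.30.14: descend 000000011001100100011110 ; hops seen [H7,H4,H3] ; pick H3
  Q 1.153.30.12: descend 000000011001100100011110 ; hops seen [H7,H4,H3] ; pick H3
  Q 1.186.211.220: descend 0000000110 ; hops seen [H7] ; pick H7
  del 1.144.0.0/12 (clear depth 12)
  del 1.128.0.0/10 (clear depth 10)
  add 169.112.0.0/12 -> H2 at depth 12
  add 1.153.28.0/22 -> H0 at depth 22
  add 169.0.0.0/8 -> H5 at depth 8
  Q 1.153.28.103: descend 0000000110011001000111 ; hops seen [H0] ; pick H0
  Q 213.124.37.148: descend 1 ; hops seen [∅] ; pick no-route
  Q 169.125.47.217: descend 101010010111 ; hops seen [H5,H2] ; pick H2
  Q 169.112.14.27: descend 101010010111 ; hops seen [H5,H2] ; pick H2
  Q 1.153.28.0: descend 0000000110011001000111 ; hops seen [H0] ; pick H0
  Q 1.153.29.101: descend 0000000110011001000111 ; hops seen [H0] ; pick H0
  add 169.120.73.16/28 -> H5 at depth 28
  add 1.153.30.0/24 -> H7 at depth 24
  add 169.120.73.16/28 -> H4 at depth 28
  Q 169.120.73.18: descend 1010100101111000010010010001 ; hops seen [H5,H2,H4] ; pick H4
  add 169.120.73.28/32 -> H2 at depth 32
  del 169.120.73.28/32 (clear depth 32)
  Q 169.112.0.35: descend 101010010111 ; hops seen [H5,H2] ; pick H2
  Q 1.153.29.224: descend 0000000110011001000111 ; hops seen [H0] ; pick H0
  del 1.153.28.0/22 (clear depth 22)
  Q 169.112.0.2: descend 101010010111 ; hops seen [H5,H2] ; pick H2
  del 1.153.30.0/24 (clear depth 24)
  del 169.0.0.0/8 (clear depth 8)
  add 169.64.0.0/10 -> H6 at depth 10
  add 1.153.30.56/32 -> H1 at depth 32
  Q 1.153.30.56: descend 00000001100110010001111000111000 ; hops seen [H1] ; pick H1
  add 1.153.30.56/32 -> H1 at depth 32
  add 169.112.0.0/12 -> H6 at depth 12

== LOOKUPS ==
["H3","H3","no-route","H4","H4","H3","H3","H7","H0","no-route","H2","H2","H0","H0","H4","H2","H0","H2","H1"]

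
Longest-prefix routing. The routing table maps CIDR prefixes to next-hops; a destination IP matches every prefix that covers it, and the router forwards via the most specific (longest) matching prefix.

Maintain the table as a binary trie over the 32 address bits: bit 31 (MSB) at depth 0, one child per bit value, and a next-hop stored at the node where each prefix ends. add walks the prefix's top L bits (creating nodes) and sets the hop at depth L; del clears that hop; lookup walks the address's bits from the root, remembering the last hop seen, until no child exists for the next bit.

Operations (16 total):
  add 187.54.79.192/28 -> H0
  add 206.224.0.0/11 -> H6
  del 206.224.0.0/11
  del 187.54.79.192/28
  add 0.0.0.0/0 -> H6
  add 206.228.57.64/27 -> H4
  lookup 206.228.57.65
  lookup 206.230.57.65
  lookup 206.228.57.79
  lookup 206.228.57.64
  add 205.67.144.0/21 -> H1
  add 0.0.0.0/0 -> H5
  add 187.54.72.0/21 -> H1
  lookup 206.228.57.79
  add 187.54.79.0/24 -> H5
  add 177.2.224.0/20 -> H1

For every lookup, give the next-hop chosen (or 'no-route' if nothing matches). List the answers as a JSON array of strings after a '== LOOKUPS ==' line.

Trace:
  add 187.54.79.192/28 -> H0 at depth 28
  add 206.224.0.0/11 -> H6 at depth 11
  del 206.224.0.0/11 (clear depth 11)
  del 187.54.79.192/28 (clear depth 28)
  add 0.0.0.0/0 -> H6 at depth 0
  add 206.228.57.64/27 -> H4 at depth 27
  ? 206.228.57.65  path d0:H6→d1:-→d2:-→d3:-→d4:-→d5:-→d6:-→d7:-→d8:-→d9:-→d10:-→d11:-→d12:-→d13:-→d14:-→d15:-→d16:-→d17:-→d18:-→d19:-→d20:-→d21:-→d22:-→d23:-→d24:-→d25:-→d26:-→d27:H4  best=H4
  ? 206.230.57.65  path d0:H6→d1:-→d2:-→d3:-→d4:-→d5:-→d6:-→d7:-→d8:-→d9:-→d10:-→d11:-→d12:-→d13:-→d14:-  best=H6
  ? 206.228.57.79  path d0:H6→d1:-→d2:-→d3:-→d4:-→d5:-→d6:-→d7:-→d8:-→d9:-→d10:-→d11:-→d12:-→d13:-→d14:-→d15:-→d16:-→d17:-→d18:-→d19:-→d20:-→d21:-→d22:-→d23:-→d24:-→d25:-→d26:-→d27:H4  best=H4
  ? 206.228.57.64  path d0:H6→d1:-→d2:-→d3:-→d4:-→d5:-→d6:-→d7:-→d8:-→d9:-→d10:-→d11:-→d12:-→d13:-→d14:-→d15:-→d16:-→d17:-→d18:-→d19:-→d20:-→d21:-→d22:-→d23:-→d24:-→d25:-→d26:-→d27:H4  best=H4
  add 205.67.144.0/21 -> H1 at depth 21
  add 0.0.0.0/0 -> H5 at depth 0
  add 187.54.72.0/21 -> H1 at depth 21
  ? 206.228.57.79  path d0:H5→d1:-→d2:-→d3:-→d4:-→d5:-→d6:-→d7:-→d8:-→d9:-→d10:-→d11:-→d12:-→d13:-→d14:-→d15:-→d16:-→d17:-→d18:-→d19:-→d20:-→d21:-→d22:-→d23:-→d24:-→d25:-→d26:-→d27:H4  best=H4
  add 187.54.79.0/24 -> H5 at depth 24
  add 177.2.224.0/20 -> H1 at depth 20

== LOOKUPS ==
["H4","H6","H4","H4","H4"]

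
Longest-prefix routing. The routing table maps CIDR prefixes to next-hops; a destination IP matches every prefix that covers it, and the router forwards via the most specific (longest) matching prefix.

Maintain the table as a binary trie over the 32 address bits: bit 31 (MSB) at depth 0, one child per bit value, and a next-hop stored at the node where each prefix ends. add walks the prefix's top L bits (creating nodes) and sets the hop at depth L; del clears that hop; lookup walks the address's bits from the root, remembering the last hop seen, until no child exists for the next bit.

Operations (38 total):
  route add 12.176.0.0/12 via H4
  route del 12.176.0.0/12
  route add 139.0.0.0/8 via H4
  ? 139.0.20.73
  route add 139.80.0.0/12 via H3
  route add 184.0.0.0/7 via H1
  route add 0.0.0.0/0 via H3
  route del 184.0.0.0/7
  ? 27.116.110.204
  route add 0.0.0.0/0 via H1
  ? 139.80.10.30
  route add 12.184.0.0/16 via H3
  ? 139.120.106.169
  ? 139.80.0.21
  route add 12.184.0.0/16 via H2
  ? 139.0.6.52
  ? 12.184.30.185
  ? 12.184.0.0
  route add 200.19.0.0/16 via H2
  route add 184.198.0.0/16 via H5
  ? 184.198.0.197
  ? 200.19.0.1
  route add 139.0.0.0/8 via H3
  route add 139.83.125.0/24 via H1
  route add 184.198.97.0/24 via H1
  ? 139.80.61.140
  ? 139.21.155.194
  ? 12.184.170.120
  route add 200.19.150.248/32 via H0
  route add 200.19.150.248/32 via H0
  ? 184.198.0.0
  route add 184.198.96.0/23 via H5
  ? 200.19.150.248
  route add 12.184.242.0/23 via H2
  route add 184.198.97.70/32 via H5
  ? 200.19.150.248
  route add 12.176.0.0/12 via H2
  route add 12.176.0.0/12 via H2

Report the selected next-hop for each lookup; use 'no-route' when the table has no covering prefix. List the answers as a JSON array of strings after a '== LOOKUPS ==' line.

Process each operation:
  add 12.176.0.0/12 -> H4 at depth 12
  del 12.176.0.0/12 (clear depth 12)
  add 139.0.0.0/8 -> H4 at depth 8
  ? 139.0.20.73  path d0:-→d1:-→d2:-→d3:-→d4:-→d5:-→d6:-→d7:-→d8:H4  best=H4
  add 139.80.0.0/12 -> H3 at depth 12
  add 184.0.0.0/7 -> H1 at depth 7
  add 0.0.0.0/0 -> H3 at depth 0
  del 184.0.0.0/7 (clear depth 7)
  ? 27.116.110.204  path d0:H3→d1:-→d2:-→d3:-  best=H3
  add 0.0.0.0/0 -> H1 at depth 0
  ? 139.80.10.30  path d0:H1→d1:-→d2:-→d3:-→d4:-→d5:-→d6:-→d7:-→d8:H4→d9:-→d10:-→d11:-→d12:H3  best=H3
  add 12.184.0.0/16 -> H3 at depth 16
  ? 139.120.106.169  path d0:H1→d1:-→d2:-→d3:-→d4:-→d5:-→d6:-→d7:-→d8:H4→d9:-→d10:-  best=H4
  ? 139.80.0.21  path d0:H1→d1:-→d2:-→d3:-→d4:-→d5:-→d6:-→d7:-→d8:H4→d9:-→d10:-→d11:-→d12:H3  best=H3
  add 12.184.0.0/16 -> H2 at depth 16
  ? 139.0.6.52  path d0:H1→d1:-→d2:-→d3:-→d4:-→d5:-→d6:-→d7:-→d8:H4→d9:-  best=H4
  ? 12.184.30.185  path d0:H1→d1:-→d2:-→d3:-→d4:-→d5:-→d6:-→d7:-→d8:-→d9:-→d10:-→d11:-→d12:-→d13:-→d14:-→d15:-→d16:H2  best=H2
  ? 12.184.0.0  path d0:H1→d1:-→d2:-→d3:-→d4:-→d5:-→d6:-→d7:-→d8:-→d9:-→d10:-→d11:-→d12:-→d13:-→d14:-→d15:-→d16:H2  best=H2
  add 200.19.0.0/16 -> H2 at depth 16
  add 184.198.0.0/16 -> H5 at depth 16
  ? 184.198.0.197  path d0:H1→d1:-→d2:-→d3:-→d4:-→d5:-→d6:-→d7:-→d8:-→d9:-→d10:-→d11:-→d12:-→d13:-→d14:-→d15:-→d16:H5  best=H5
  ? 200.19.0.1  path d0:H1→d1:-→d2:-→d3:-→d4:-→d5:-→d6:-→d7:-→d8:-→d9:-→d10:-→d11:-→d12:-→d13:-→d14:-→d15:-→d16:H2  best=H2
  add 139.0.0.0/8 -> H3 at depth 8
  add 139.83.125.0/24 -> H1 at depth 24
  add 184.198.97.0/24 -> H1 at depth 24
  ? 139.80.61.140  path d0:H1→d1:-→d2:-→d3:-→d4:-→d5:-→d6:-→d7:-→d8:H3→d9:-→d10:-→d11:-→d12:H3→d13:-→d14:-  best=H3
  ? 139.21.155.194  path d0:H1→d1:-→d2:-→d3:-→d4:-→d5:-→d6:-→d7:-→d8:H3→d9:-  best=H3
  ? 12.184.170.120  path d0:H1→d1:-→d2:-→d3:-→d4:-→d5:-→d6:-→d7:-→d8:-→d9:-→d10:-→d11:-→d12:-→d13:-→d14:-→d15:-→d16:H2  best=H2
  add 200.19.150.248/32 -> H0 at depth 32
  add 200.19.150.248/32 -> H0 at depth 32
  ? 184.198.0.0  path d0:H1→d1:-→d2:-→d3:-→d4:-→d5:-→d6:-→d7:-→d8:-→d9:-→d10:-→d11:-→d12:-→d13:-→d14:-→d15:-→d16:H5→d17:-  best=H5
  add 184.198.96.0/23 -> H5 at depth 23
  ? 200.19.150.248  path d0:H1→d1:-→d2:-→d3:-→d4:-→d5:-→d6:-→d7:-→d8:-→d9:-→d10:-→d11:-→d12:-→d13:-→d14:-→d15:-→d16:H2→d17:-→d18:-→d19:-→d20:-→d21:-→d22:-→d23:-→d24:-→d25:-→d26:-→d27:-→d28:-→d29:-→d30:-→d31:-→d32:H0  best=H0
  add 12.184.242.0/23 -> H2 at depth 23
  add 184.198.97.70/32 -> H5 at depth 32
  ? 200.19.150.248  path d0:H1→d1:-→d2:-→d3:-→d4:-→d5:-→d6:-→d7:-→d8:-→d9:-→d10:-→d11:-→d12:-→d13:-→d14:-→d15:-→d16:H2→d17:-→d18:-→d19:-→d20:-→d21:-→d22:-→d23:-→d24:-→d25:-→d26:-→d27:-→d28:-→d29:-→d30:-→d31:-→d32:H0  best=H0
  add 12.176.0.0/12 -> H2 at depth 12
  add 12.176.0.0/12 -> H2 at depth 12

== LOOKUPS ==
["H4","H3","H3","H4","H3","H4","H2","H2","H5","H2","H3","H3","H2","H5","H0","H0"]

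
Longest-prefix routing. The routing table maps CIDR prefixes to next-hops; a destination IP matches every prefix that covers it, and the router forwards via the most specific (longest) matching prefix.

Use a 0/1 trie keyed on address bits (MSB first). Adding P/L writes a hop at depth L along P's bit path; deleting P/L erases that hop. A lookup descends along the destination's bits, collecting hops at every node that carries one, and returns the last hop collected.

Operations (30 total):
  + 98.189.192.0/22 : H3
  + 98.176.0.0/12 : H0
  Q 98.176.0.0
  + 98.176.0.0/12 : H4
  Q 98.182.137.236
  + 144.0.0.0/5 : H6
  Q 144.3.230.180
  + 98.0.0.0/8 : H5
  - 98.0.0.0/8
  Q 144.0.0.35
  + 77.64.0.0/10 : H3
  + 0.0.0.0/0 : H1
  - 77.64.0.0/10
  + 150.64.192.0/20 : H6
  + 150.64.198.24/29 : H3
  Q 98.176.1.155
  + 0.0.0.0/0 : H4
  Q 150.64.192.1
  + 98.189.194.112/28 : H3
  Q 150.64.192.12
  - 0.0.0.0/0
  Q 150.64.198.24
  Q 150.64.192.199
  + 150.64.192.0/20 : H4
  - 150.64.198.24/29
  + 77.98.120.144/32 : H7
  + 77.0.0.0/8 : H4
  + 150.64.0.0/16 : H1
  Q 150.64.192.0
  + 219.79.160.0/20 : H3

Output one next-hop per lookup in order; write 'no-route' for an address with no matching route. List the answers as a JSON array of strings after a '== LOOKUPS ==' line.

Trace:
  add 98.189.192.0/22 -> H3 at depth 22
  add 98.176.0.0/12 -> H0 at depth 12
  Q 98.176.0.0: descend 011000101011 ; hops seen [H0] ; pick H0
  add 98.176.0.0/12 -> H4 at depth 12
  Q 98.182.137.236: descend 011000101011 ; hops seen [H4] ; pick H4
  add 144.0.0.0/5 -> H6 at depth 5
  Q 144.3.230.180: descend 10010 ; hops seen [H6] ; pick H6
  add 98.0.0.0/8 -> H5 at depth 8
  del 98.0.0.0/8 (clear depth 8)
  Q 144.0.0.35: descend 10010 ; hops seen [H6] ; pick H6
  add 77.64.0.0/10 -> H3 at depth 10
  add 0.0.0.0/0 -> H1 at depth 0
  del 77.64.0.0/10 (clear depth 10)
  add 150.64.192.0/20 -> H6 at depth 20
  add 150.64.198.24/29 -> H3 at depth 29
  Q 98.176.1.155: descend 011000101011 ; hops seen [H1,H4] ; pick H4
  add 0.0.0.0/0 -> H4 at depth 0
  Q 150.64.192.1: descend 100101100100000011000 ; hops seen [H4,H6,H6] ; pick H6
  add 98.189.194.112/28 -> H3 at depth 28
  Q 150.64.192.12: descend 100101100100000011000 ; hops seen [H4,H6,H6] ; pick H6
  del 0.0.0.0/0 (clear depth 0)
  Q 150.64.198.24: descend 10010110010000001100011000011 ; hops seen [H6,H6,H3] ; pick H3
  Q 150.64.192.199: descend 100101100100000011000 ; hops seen [H6,H6] ; pick H6
  add 150.64.192.0/20 -> H4 at depth 20
  del 150.64.198.24/29 (clear depth 29)
  add 77.98.120.144/32 -> H7 at depth 32
  add 77.0.0.0/8 -> H4 at depth 8
  add 150.64.0.0/16 -> H1 at depth 16
  Q 150.64.192.0: descend 100101100100000011000 ; hops seen [H6,H1,H4] ; pick H4
  add 219.79.160.0/20 -> H3 at depth 20

== LOOKUPS ==
["H0","H4","H6","H6","H4","H6","H6","H3","H6","H4"]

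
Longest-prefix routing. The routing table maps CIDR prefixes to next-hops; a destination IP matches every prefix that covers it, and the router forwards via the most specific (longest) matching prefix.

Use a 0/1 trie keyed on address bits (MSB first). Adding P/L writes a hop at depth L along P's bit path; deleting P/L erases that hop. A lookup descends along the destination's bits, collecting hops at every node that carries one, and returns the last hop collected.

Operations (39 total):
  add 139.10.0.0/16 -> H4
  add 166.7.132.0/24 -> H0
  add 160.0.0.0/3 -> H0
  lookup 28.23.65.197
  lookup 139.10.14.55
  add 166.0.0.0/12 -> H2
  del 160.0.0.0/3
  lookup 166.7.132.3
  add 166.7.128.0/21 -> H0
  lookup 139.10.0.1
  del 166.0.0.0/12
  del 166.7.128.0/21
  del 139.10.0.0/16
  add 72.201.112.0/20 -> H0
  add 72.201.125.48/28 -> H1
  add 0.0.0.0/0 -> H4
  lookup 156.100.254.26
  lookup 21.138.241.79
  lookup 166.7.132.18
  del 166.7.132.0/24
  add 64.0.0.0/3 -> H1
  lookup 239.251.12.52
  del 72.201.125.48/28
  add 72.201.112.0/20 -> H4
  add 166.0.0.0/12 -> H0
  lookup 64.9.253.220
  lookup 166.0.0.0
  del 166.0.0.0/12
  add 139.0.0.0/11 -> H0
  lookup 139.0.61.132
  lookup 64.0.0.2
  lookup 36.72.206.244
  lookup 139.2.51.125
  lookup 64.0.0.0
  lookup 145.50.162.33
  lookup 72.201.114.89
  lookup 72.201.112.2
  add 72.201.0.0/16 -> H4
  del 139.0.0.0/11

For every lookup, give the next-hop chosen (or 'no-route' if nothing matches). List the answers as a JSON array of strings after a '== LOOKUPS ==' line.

Process each operation:
  + 139.10.0.0/16 (H4) depth=16
  + 166.7.132.0/24 (H0) depth=24
  + 160.0.0.0/3 (H0) depth=3
  lookup 28.23.65.197: bits ε walk d0:- -> no-route
  lookup 139.10.14.55: bits 1000101100001010 walk d0:-→d1:-→d2:-→d3:-→d4:-→d5:-→d6:-→d7:-→d8:-→d9:-→d10:-→d11:-→d12:-→d13:-→d14:-→d15:-→d16:H4 -> H4
  + 166.0.0.0/12 (H2) depth=12
  - 160.0.0.0/3 clear@3
  lookup 166.7.132.3: bits 101001100000011110000100 walk d0:-→d1:-→d2:-→d3:-→d4:-→d5:-→d6:-→d7:-→d8:-→d9:-→d10:-→d11:-→d12:H2→d13:-→d14:-→d15:-→d16:-→d17:-→d18:-→d19:-→d20:-→d21:-→d22:-→d23:-→d24:H0 -> H0
  + 166.7.128.0/21 (H0) depth=21
  lookup 139.10.0.1: bits 1000101100001010 walk d0:-→d1:-→d2:-→d3:-→d4:-→d5:-→d6:-→d7:-→d8:-→d9:-→d10:-→d11:-→d12:-→d13:-→d14:-→d15:-→d16:H4 -> H4
  - 166.0.0.0/12 clear@12
  - 166.7.128.0/21 clear@21
  - 139.10.0.0/16 clear@16
  + 72.201.112.0/20 (H0) depth=20
  + 72.201.125.48/28 (H1) depth=28
  + 0.0.0.0/0 (H4) depth=0
  lookup 156.100.254.26: bits 100 walk d0:H4→d1:-→d2:-→d3:- -> H4
  lookup 21.138.241.79: bits 0 walk d0:H4→d1:- -> H4
  lookup 166.7.132.18: bits 101001100000011110000100 walk d0:H4→d1:-→d2:-→d3:-→d4:-→d5:-→d6:-→d7:-→d8:-→d9:-→d10:-→d11:-→d12:-→d13:-→d14:-→d15:-→d16:-→d17:-→d18:-→d19:-→d20:-→d21:-→d22:-→d23:-→d24:H0 -> H0
  - 166.7.132.0/24 clear@24
  + 64.0.0.0/3 (H1) depth=3
  lookup 239.251.12.52: bits 1 walk d0:H4→d1:- -> H4
  - 72.201.125.48/28 clear@28
  + 72.201.112.0/20 (H4) depth=20
  + 166.0.0.0/12 (H0) depth=12
  lookup 64.9.253.220: bits 0100 walk d0:H4→d1:-→d2:-→d3:H1→d4:- -> H1
  lookup 166.0.0.0: bits 1010011000000 walk d0:H4→d1:-→d2:-→d3:-→d4:-→d5:-→d6:-→d7:-→d8:-→d9:-→d10:-→d11:-→d12:H0→d13:- -> H0
  - 166.0.0.0/12 clear@12
  + 139.0.0.0/11 (H0) depth=11
  lookup 139.0.61.132: bits 100010110000 walk d0:H4→d1:-→d2:-→d3:-→d4:-→d5:-→d6:-→d7:-→d8:-→d9:-→d10:-→d11:H0→d12:- -> H0
  lookup 64.0.0.2: bits 0100 walk d0:H4→d1:-→d2:-→d3:H1→d4:- -> H1
  lookup 36.72.206.244: bits 0 walk d0:H4→d1:- -> H4
  lookup 139.2.51.125: bits 100010110000 walk d0:H4→d1:-→d2:-→d3:-→d4:-→d5:-→d6:-→d7:-→d8:-→d9:-→d10:-→d11:H0→d12:- -> H0
  lookup 64.0.0.0: bits 0100 walk d0:H4→d1:-→d2:-→d3:H1→d4:- -> H1
  lookup 145.50.162.33: bits 100 walk d0:H4→d1:-→d2:-→d3:- -> H4
  lookup 72.201.114.89: bits 01001000110010010111 walk d0:H4→d1:-→d2:-→d3:H1→d4:-→d5:-→d6:-→d7:-→d8:-→d9:-→d10:-→d11:-→d12:-→d13:-→d14:-→d15:-→d16:-→d17:-→d18:-→d19:-→d20:H4 -> H4
  lookup 72.201.112.2: bits 01001000110010010111 walk d0:H4→d1:-→d2:-→d3:H1→d4:-→d5:-→d6:-→d7:-→d8:-→d9:-→d10:-→d11:-→d12:-→d13:-→d14:-→d15:-→d16:-→d17:-→d18:-→d19:-→d20:H4 -> H4
  + 72.201.0.0/16 (H4) depth=16
  - 139.0.0.0/11 clear@11

== LOOKUPS ==
["no-route","H4","H0","H4","H4","H4","H0","H4","H1","H0","H0","H1","H4","H0","H1","H4","H4","H4"]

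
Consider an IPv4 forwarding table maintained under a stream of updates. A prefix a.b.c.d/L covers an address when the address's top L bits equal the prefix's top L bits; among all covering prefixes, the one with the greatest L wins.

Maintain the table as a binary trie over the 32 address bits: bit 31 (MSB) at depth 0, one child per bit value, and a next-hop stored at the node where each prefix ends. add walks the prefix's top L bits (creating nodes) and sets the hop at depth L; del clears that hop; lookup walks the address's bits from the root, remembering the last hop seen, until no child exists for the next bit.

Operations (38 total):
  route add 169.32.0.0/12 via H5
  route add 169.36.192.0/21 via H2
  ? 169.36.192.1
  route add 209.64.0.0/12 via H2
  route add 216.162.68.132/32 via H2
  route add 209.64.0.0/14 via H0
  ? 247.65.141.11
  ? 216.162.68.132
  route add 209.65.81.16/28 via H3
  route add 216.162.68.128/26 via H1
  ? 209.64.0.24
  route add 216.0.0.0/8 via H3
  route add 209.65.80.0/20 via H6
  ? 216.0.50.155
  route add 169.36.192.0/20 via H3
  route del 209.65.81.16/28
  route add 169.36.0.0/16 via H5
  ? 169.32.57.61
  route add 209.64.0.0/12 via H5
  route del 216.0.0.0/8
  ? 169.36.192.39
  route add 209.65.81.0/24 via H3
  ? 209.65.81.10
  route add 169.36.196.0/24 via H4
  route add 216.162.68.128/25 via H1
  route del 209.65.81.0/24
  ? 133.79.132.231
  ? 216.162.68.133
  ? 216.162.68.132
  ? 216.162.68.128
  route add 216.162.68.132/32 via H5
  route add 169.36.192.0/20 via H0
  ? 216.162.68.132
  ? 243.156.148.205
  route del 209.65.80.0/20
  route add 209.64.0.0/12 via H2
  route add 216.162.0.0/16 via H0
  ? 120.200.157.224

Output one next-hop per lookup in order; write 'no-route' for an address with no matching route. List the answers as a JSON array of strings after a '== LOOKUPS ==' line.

Process each operation:
  + 169.32.0.0/12 (H5) depth=12
  + 169.36.192.0/21 (H2) depth=21
  ? 169.36.192.1  path d0:-→d1:-→d2:-→d3:-→d4:-→d5:-→d6:-→d7:-→d8:-→d9:-→d10:-→d11:-→d12:H5→d13:-→d14:-→d15:-→d16:-→d17:-→d18:-→d19:-→d20:-→d21:H2  best=H2
  + 209.64.0.0/12 (H2) depth=12
  + 216.162.68.132/32 (H2) depth=32
  + 209.64.0.0/14 (H0) depth=14
  ? 247.65.141.11  path d0:-→d1:-→d2:-  best=no-route
  ? 216.162.68.132  path d0:-→d1:-→d2:-→d3:-→d4:-→d5:-→d6:-→d7:-→d8:-→d9:-→d10:-→d11:-→d12:-→d13:-→d14:-→d15:-→d16:-→d17:-→d18:-→d19:-→d20:-→d21:-→d22:-→d23:-→d24:-→d25:-→d26:-→d27:-→d28:-→d29:-→d30:-→d31:-→d32:H2  best=H2
  + 209.65.81.16/28 (H3) depth=28
  + 216.162.68.128/26 (H1) depth=26
  ? 209.64.0.24  path d0:-→d1:-→d2:-→d3:-→d4:-→d5:-→d6:-→d7:-→d8:-→d9:-→d10:-→d11:-→d12:H2→d13:-→d14:H0→d15:-  best=H0
  + 216.0.0.0/8 (H3) depth=8
  + 209.65.80.0/20 (H6) depth=20
  ? 216.0.50.155  path d0:-→d1:-→d2:-→d3:-→d4:-→d5:-→d6:-→d7:-→d8:H3  best=H3
  + 169.36.192.0/20 (H3) depth=20
  del 209.65.81.16/28 (clear depth 28)
  + 169.36.0.0/16 (H5) depth=16
  ? 169.32.57.61  path d0:-→d1:-→d2:-→d3:-→d4:-→d5:-→d6:-→d7:-→d8:-→d9:-→d10:-→d11:-→d12:H5→d13:-  best=H5
  + 209.64.0.0/12 (H5) depth=12
  del 216.0.0.0/8 (clear depth 8)
  ? 169.36.192.39  path d0:-→d1:-→d2:-→d3:-→d4:-→d5:-→d6:-→d7:-→d8:-→d9:-→d10:-→d11:-→d12:H5→d13:-→d14:-→d15:-→d16:H5→d17:-→d18:-→d19:-→d20:H3→d21:H2  best=H2
  + 209.65.81.0/24 (H3) depth=24
  ? 209.65.81.10  path d0:-→d1:-→d2:-→d3:-→d4:-→d5:-→d6:-→d7:-→d8:-→d9:-→d10:-→d11:-→d12:H5→d13:-→d14:H0→d15:-→d16:-→d17:-→d18:-→d19:-→d20:H6→d21:-→d22:-→d23:-→d24:H3→d25:-→d26:-→d27:-  best=H3
  + 169.36.196.0/24 (H4) depth=24
  + 216.162.68.128/25 (H1) depth=25
  del 209.65.81.0/24 (clear depth 24)
  ? 133.79.132.231  path d0:-→d1:-→d2:-  best=no-route
  ? 216.162.68.133  path d0:-→d1:-→d2:-→d3:-→d4:-→d5:-→d6:-→d7:-→d8:-→d9:-→d10:-→d11:-→d12:-→d13:-→d14:-→d15:-→d16:-→d17:-→d18:-→d19:-→d20:-→d21:-→d22:-→d23:-→d24:-→d25:H1→d26:H1→d27:-→d28:-→d29:-→d30:-→d31:-  best=H1
  ? 216.162.68.132  path d0:-→d1:-→d2:-→d3:-→d4:-→d5:-→d6:-→d7:-→d8:-→d9:-→d10:-→d11:-→d12:-→d13:-→d14:-→d15:-→d16:-→d17:-→d18:-→d19:-→d20:-→d21:-→d22:-→d23:-→d24:-→d25:H1→d26:H1→d27:-→d28:-→d29:-→d30:-→d31:-→d32:H2  best=H2
  ? 216.162.68.128  path d0:-→d1:-→d2:-→d3:-→d4:-→d5:-→d6:-→d7:-→d8:-→d9:-→d10:-→d11:-→d12:-→d13:-→d14:-→d15:-→d16:-→d17:-→d18:-→d19:-→d20:-→d21:-→d22:-→d23:-→d24:-→d25:H1→d26:H1→d27:-→d28:-→d29:-  best=H1
  + 216.162.68.132/32 (H5) depth=32
  + 169.36.192.0/20 (H0) depth=20
  ? 216.162.68.132  path d0:-→d1:-→d2:-→d3:-→d4:-→d5:-→d6:-→d7:-→d8:-→d9:-→d10:-→d11:-→d12:-→d13:-→d14:-→d15:-→d16:-→d17:-→d18:-→d19:-→d20:-→d21:-→d22:-→d23:-→d24:-→d25:H1→d26:H1→d27:-→d28:-→d29:-→d30:-→d31:-→d32:H5  best=H5
  ? 243.156.148.205  path d0:-→d1:-→d2:-  best=no-route
  del 209.65.80.0/20 (clear depth 20)
  + 209.64.0.0/12 (H2) depth=12
  + 216.162.0.0/16 (H0) depth=16
  ? 120.200.157.224  path d0:-  best=no-route

== LOOKUPS ==
["H2","no-route","H2","H0","H3","H5","H2","H3","no-route","H1","H2","H1","H5","no-route","no-route"]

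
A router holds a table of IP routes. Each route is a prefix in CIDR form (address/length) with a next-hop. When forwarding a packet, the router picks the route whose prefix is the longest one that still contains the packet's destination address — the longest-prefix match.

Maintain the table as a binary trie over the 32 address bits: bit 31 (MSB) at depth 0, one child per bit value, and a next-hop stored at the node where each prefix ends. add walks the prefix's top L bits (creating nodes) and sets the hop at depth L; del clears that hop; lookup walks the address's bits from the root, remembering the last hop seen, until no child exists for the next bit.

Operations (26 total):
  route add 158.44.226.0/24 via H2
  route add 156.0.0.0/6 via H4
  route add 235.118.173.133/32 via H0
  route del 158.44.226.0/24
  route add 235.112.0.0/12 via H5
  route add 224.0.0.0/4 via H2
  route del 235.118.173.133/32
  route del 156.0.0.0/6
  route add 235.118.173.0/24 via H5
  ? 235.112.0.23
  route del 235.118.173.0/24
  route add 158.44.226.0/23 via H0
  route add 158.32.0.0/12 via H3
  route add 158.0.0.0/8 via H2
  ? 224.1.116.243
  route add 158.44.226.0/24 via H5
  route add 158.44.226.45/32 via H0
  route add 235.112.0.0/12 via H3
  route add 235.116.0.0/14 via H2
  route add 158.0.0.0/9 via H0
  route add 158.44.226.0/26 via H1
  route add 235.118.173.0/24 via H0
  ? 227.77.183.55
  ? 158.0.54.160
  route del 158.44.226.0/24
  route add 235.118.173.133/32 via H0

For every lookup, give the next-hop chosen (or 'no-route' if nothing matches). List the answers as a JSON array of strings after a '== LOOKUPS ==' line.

Apply in order:
  add 158.44.226.0/24 -> H2 at depth 24
  add 156.0.0.0/6 -> H4 at depth 6
  add 235.118.173.133/32 -> H0 at depth 32
  del 158.44.226.0/24 (clear depth 24)
  add 235.112.0.0/12 -> H5 at depth 12
  add 224.0.0.0/4 -> H2 at depth 4
  del 235.118.173.133/32 (clear depth 32)
  del 156.0.0.0/6 (clear depth 6)
  add 235.118.173.0/24 -> H5 at depth 24
  lookup 235.112.0.23: bits 1110101101110 walk d0:-→d1:-→d2:-→d3:-→d4:H2→d5:-→d6:-→d7:-→d8:-→d9:-→d10:-→d11:-→d12:H5→d13:- -> H5
  del 235.118.173.0/24 (clear depth 24)
  add 158.44.226.0/23 -> H0 at depth 23
  add 158.32.0.0/12 -> H3 at depth 12
  add 158.0.0.0/8 -> H2 at depth 8
  lookup 224.1.116.243: bits 1110 walk d0:-→d1:-→d2:-→d3:-→d4:H2 -> H2
  add 158.44.226.0/24 -> H5 at depth 24
  add 158.44.226.45/32 -> H0 at depth 32
  add 235.112.0.0/12 -> H3 at depth 12
  add 235.116.0.0/14 -> H2 at depth 14
  add 158.0.0.0/9 -> H0 at depth 9
  add 158.44.226.0/26 -> H1 at depth 26
  add 235.118.173.0/24 -> H0 at depth 24
  lookup 227.77.183.55: bits 1110 walk d0:-→d1:-→d2:-→d3:-→d4:H2 -> H2
  lookup 158.0.54.160: bits 1001111000 walk d0:-→d1:-→d2:-→d3:-→d4:-→d5:-→d6:-→d7:-→d8:H2→d9:H0→d10:- -> H0
  del 158.44.226.0/24 (clear depth 24)
  add 235.118.173.133/32 -> H0 at depth 32

== LOOKUPS ==
["H5","H2","H2","H0"]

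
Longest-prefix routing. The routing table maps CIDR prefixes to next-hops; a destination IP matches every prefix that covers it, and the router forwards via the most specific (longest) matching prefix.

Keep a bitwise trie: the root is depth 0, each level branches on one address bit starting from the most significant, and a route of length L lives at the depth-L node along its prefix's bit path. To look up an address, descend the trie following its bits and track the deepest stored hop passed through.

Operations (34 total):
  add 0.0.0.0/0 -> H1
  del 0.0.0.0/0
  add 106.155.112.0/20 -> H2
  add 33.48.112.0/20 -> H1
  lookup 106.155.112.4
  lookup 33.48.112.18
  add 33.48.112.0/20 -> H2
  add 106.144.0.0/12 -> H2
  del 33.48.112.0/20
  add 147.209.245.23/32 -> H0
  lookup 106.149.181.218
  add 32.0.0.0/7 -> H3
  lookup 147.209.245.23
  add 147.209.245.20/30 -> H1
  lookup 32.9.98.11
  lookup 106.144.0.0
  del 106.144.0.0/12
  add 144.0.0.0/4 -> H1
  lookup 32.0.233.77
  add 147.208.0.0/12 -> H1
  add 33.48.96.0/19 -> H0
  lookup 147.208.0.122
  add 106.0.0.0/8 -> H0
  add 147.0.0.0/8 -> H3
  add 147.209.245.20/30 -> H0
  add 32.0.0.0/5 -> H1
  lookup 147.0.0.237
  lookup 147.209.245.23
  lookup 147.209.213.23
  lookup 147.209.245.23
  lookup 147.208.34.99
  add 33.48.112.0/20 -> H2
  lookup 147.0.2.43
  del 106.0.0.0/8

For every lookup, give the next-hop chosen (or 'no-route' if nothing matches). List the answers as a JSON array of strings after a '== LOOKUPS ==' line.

Trace:
  add 0.0.0.0/0 -> H1 at depth 0
  - 0.0.0.0/0 clear@0
  add 106.155.112.0/20 -> H2 at depth 20
  add 33.48.112.0/20 -> H1 at depth 20
  lookup 106.155.112.4: bits 01101010100110110111 walk d0:-→d1:-→d2:-→d3:-→d4:-→d5:-→d6:-→d7:-→d8:-→d9:-→d10:-→d11:-→d12:-→d13:-→d14:-→d15:-→d16:-→d17:-→d18:-→d19:-→d20:H2 -> H2
  lookup 33.48.112.18: bits 00100001001100000111 walk d0:-→d1:-→d2:-→d3:-→d4:-→d5:-→d6:-→d7:-→d8:-→d9:-→d10:-→d11:-→d12:-→d13:-→d14:-→d15:-→d16:-→d17:-→d18:-→d19:-→d20:H1 -> H1
  add 33.48.112.0/20 -> H2 at depth 20
  add 106.144.0.0/12 -> H2 at depth 12
  - 33.48.112.0/20 clear@20
  add 147.209.245.23/32 -> H0 at depth 32
  lookup 106.149.181.218: bits 011010101001 walk d0:-→d1:-→d2:-→d3:-→d4:-→d5:-→d6:-→d7:-→d8:-→d9:-→d10:-→d11:-→d12:H2 -> H2
  add 32.0.0.0/7 -> H3 at depth 7
  lookup 147.209.245.23: bits 10010011110100011111010100010111 walk d0:-→d1:-→d2:-→d3:-→d4:-→d5:-→d6:-→d7:-→d8:-→d9:-→d10:-→d11:-→d12:-→d13:-→d14:-→d15:-→d16:-→d17:-→d18:-→d19:-→d20:-→d21:-→d22:-→d23:-→d24:-→d25:-→d26:-→d27:-→d28:-→d29:-→d30:-→d31:-→d32:H0 -> H0
  add 147.209.245.20/30 -> H1 at depth 30
  lookup 32.9.98.11: bits 0010000 walk d0:-→d1:-→d2:-→d3:-→d4:-→d5:-→d6:-→d7:H3 -> H3
  lookup 106.144.0.0: bits 011010101001 walk d0:-→d1:-→d2:-→d3:-→d4:-→d5:-→d6:-→d7:-→d8:-→d9:-→d10:-→d11:-→d12:H2 -> H2
  - 106.144.0.0/12 clear@12
  add 144.0.0.0/4 -> H1 at depth 4
  lookup 32.0.233.77: bits 0010000 walk d0:-→d1:-→d2:-→d3:-→d4:-→d5:-→d6:-→d7:H3 -> H3
  add 147.208.0.0/12 -> H1 at depth 12
  add 33.48.96.0/19 -> H0 at depth 19
  lookup 147.208.0.122: bits 100100111101000 walk d0:-→d1:-→d2:-→d3:-→d4:H1→d5:-→d6:-→d7:-→d8:-→d9:-→d10:-→d11:-→d12:H1→d13:-→d14:-→d15:- -> H1
  add 106.0.0.0/8 -> H0 at depth 8
  add 147.0.0.0/8 -> H3 at depth 8
  add 147.209.245.20/30 -> H0 at depth 30
  add 32.0.0.0/5 -> H1 at depth 5
  lookup 147.0.0.237: bits 10010011 walk d0:-→d1:-→d2:-→d3:-→d4:H1→d5:-→d6:-→d7:-→d8:H3 -> H3
  lookup 147.209.245.23: bits 10010011110100011111010100010111 walk d0:-→d1:-→d2:-→d3:-→d4:H1→d5:-→d6:-→d7:-→d8:H3→d9:-→d10:-→d11:-→d12:H1→d13:-→d14:-→d15:-→d16:-→d17:-→d18:-→d19:-→d20:-→d21:-→d22:-→d23:-→d24:-→d25:-→d26:-→d27:-→d28:-→d29:-→d30:H0→d31:-→d32:H0 -> H0
  lookup 147.209.213.23: bits 100100111101000111 walk d0:-→d1:-→d2:-→d3:-→d4:H1→d5:-→d6:-→d7:-→d8:H3→d9:-→d10:-→d11:-→d12:H1→d13:-→d14:-→d15:-→d16:-→d17:-→d18:- -> H1
  lookup 147.209.245.23: bits 10010011110100011111010100010111 walk d0:-→d1:-→d2:-→d3:-→d4:H1→d5:-→d6:-→d7:-→d8:H3→d9:-→d10:-→d11:-→d12:H1→d13:-→d14:-→d15:-→d16:-→d17:-→d18:-→d19:-→d20:-→d21:-→d22:-→d23:-→d24:-→d25:-→d26:-→d27:-→d28:-→d29:-→d30:H0→d31:-→d32:H0 -> H0
  lookup 147.208.34.99: bits 100100111101000 walk d0:-→d1:-→d2:-→d3:-→d4:H1→d5:-→d6:-→d7:-→d8:H3→d9:-→d10:-→d11:-→d12:H1→d13:-→d14:-→d15:- -> H1
  add 33.48.112.0/20 -> H2 at depth 20
  lookup 147.0.2.43: bits 10010011 walk d0:-→d1:-→d2:-→d3:-→d4:H1→d5:-→d6:-→d7:-→d8:H3 -> H3
  - 106.0.0.0/8 clear@8

== LOOKUPS ==
["H2","H1","H2","H0","H3","H2","H3","H1","H3","H0","H1","H0","H1","H3"]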